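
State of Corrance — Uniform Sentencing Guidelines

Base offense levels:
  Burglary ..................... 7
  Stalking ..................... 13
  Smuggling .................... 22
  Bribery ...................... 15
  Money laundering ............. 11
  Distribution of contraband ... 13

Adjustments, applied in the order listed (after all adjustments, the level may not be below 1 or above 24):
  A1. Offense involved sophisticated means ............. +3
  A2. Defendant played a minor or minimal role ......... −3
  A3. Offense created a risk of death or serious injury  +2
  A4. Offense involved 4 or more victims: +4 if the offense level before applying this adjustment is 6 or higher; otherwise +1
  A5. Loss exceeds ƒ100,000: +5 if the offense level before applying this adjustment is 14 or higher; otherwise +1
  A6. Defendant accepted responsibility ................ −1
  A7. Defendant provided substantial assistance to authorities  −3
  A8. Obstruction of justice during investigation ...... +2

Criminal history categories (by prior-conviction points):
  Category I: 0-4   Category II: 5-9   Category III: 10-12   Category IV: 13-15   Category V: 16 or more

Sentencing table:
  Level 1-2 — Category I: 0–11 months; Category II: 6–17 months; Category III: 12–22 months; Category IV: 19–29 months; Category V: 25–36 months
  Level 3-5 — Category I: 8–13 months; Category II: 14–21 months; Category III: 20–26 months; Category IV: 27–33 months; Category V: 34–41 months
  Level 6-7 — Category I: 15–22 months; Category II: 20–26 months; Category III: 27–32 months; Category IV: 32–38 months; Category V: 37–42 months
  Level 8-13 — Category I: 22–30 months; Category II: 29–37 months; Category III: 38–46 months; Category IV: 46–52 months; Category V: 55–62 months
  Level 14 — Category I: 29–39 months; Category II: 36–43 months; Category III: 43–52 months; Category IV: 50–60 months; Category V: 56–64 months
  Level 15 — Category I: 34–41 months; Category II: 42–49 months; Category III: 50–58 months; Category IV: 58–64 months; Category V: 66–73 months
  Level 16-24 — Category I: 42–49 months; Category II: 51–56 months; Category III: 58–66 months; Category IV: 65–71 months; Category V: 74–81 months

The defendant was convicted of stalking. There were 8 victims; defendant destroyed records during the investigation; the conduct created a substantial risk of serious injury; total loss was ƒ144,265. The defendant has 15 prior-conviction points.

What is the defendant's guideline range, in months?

65-71 months

Base offense level for stalking: 13.
A3 applies: 13 + 2 = 15.
A4 applies (level before this adjustment is 15 ≥ 6, so +4): 15 + 4 = 19.
A5 applies (level before this adjustment is 19 ≥ 14, so +5): 19 + 5 = 24.
A8 applies: 24 + 2 = 26.
Level 26 exceeds the maximum of 24; capped at 24.
Final offense level: 24.
Criminal history: 15 prior points → Category IV (13-15).
Level 24 falls in the 16-24 band.
Grid: Level 16-24 × Category IV = 65-71 months.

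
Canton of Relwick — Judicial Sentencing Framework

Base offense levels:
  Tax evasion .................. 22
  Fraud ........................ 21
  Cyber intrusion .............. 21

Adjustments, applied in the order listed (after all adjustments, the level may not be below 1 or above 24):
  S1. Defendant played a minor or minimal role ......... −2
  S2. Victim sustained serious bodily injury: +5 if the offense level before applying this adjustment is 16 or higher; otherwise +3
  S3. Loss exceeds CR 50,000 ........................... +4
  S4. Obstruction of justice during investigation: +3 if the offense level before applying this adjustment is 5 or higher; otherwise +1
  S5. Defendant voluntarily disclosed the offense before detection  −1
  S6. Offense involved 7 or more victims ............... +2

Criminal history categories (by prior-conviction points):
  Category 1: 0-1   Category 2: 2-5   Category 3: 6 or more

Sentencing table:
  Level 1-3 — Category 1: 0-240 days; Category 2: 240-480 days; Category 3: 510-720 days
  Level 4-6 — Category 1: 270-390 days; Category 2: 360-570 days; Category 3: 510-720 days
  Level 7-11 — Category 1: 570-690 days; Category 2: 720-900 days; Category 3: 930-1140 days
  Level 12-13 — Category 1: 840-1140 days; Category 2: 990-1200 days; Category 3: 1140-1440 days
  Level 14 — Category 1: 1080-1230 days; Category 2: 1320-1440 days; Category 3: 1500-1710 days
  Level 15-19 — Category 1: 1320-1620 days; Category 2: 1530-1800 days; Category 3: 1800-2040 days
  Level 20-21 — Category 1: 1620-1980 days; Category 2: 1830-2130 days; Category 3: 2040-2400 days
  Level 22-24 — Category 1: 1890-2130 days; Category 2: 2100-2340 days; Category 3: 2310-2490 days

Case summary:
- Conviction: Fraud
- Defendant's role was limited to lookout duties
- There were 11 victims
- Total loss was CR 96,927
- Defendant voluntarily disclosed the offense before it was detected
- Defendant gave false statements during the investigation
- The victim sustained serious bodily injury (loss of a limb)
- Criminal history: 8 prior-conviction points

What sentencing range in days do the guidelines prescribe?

2310-2490 days

Base offense level for fraud: 21.
S1 applies: 21 − 2 = 19.
S2 applies (level before this adjustment is 19 ≥ 16, so +5): 19 + 5 = 24.
S3 applies: 24 + 4 = 28.
S4 applies (level before this adjustment is 28 ≥ 5, so +3): 28 + 3 = 31.
S5 applies: 31 − 1 = 30.
S6 applies: 30 + 2 = 32.
Level 32 exceeds the maximum of 24; capped at 24.
Final offense level: 24.
Criminal history: 8 prior points → Category 3 (6+).
Level 24 falls in the 22-24 band.
Grid: Level 22-24 × Category 3 = 2310-2490 days.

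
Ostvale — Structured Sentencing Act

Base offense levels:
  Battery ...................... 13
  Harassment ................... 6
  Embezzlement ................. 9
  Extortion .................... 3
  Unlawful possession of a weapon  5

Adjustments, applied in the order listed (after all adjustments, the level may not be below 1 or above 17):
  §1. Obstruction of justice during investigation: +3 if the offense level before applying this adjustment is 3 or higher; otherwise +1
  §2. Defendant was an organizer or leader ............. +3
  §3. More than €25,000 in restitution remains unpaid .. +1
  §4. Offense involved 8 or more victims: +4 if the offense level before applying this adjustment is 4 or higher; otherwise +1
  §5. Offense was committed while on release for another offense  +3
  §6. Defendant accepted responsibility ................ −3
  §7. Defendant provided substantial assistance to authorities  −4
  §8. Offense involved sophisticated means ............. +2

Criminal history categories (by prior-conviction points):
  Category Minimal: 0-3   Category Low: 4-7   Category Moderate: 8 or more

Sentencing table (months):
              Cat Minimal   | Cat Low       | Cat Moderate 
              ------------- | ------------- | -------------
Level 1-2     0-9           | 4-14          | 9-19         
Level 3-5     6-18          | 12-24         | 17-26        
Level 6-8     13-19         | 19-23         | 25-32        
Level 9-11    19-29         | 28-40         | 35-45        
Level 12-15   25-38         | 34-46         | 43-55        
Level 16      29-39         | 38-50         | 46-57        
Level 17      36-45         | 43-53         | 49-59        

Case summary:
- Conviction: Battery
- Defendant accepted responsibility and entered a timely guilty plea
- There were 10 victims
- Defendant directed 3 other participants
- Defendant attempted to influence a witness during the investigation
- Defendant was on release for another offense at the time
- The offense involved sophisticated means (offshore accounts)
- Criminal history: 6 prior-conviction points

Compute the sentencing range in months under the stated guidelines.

Base offense level for battery: 13.
§1 applies (level before this adjustment is 13 ≥ 3, so +3): 13 + 3 = 16.
§2 applies: 16 + 3 = 19.
§3 does not apply.
§4 applies (level before this adjustment is 19 ≥ 4, so +4): 19 + 4 = 23.
§5 applies: 23 + 3 = 26.
§6 applies: 26 − 3 = 23.
§7 does not apply.
§8 applies: 23 + 2 = 25.
Level 25 exceeds the maximum of 17; capped at 17.
Final offense level: 17.
Criminal history: 6 prior points → Category Low (4-7).
Level 17 falls in the 17 band.
Grid: Level 17 × Category Low = 43-53 months.

43-53 months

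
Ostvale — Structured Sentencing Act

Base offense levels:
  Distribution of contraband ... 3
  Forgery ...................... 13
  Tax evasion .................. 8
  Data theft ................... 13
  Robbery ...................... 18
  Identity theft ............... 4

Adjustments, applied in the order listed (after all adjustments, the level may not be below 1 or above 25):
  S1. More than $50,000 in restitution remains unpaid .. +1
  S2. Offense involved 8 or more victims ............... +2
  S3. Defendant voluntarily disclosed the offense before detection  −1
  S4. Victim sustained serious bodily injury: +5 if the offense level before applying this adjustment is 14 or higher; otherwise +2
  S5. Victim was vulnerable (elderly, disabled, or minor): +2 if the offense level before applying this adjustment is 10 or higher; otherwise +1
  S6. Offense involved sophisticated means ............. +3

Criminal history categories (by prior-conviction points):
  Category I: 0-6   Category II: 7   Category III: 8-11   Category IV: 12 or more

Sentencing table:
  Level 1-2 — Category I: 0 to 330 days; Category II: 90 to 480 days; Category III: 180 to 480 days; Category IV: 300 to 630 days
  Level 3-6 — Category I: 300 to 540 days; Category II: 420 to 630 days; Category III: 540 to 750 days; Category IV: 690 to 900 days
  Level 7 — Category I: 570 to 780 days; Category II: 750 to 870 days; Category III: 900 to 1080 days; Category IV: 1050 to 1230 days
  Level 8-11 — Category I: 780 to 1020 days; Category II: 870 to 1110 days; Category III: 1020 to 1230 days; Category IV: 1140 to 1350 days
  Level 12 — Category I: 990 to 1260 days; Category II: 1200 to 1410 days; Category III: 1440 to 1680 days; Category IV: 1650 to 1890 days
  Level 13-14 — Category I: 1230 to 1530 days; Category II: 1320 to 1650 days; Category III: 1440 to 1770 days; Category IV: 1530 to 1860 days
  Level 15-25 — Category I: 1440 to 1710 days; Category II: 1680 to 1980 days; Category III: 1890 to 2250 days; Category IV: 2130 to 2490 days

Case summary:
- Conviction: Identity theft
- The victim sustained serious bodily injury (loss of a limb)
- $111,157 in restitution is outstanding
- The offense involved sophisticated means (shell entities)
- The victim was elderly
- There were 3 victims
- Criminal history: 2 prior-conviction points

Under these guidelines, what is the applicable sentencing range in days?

Base offense level for identity theft: 4.
S1 applies: 4 + 1 = 5.
S2 does not apply.
S3 does not apply.
S4 applies (level before this adjustment is 5 < 14, so +2): 5 + 2 = 7.
S5 applies (level before this adjustment is 7 < 10, so +1): 7 + 1 = 8.
S6 applies: 8 + 3 = 11.
Final offense level: 11.
Criminal history: 2 prior points → Category I (0-6).
Level 11 falls in the 8-11 band.
Grid: Level 8-11 × Category I = 780-1020 days.

780-1020 days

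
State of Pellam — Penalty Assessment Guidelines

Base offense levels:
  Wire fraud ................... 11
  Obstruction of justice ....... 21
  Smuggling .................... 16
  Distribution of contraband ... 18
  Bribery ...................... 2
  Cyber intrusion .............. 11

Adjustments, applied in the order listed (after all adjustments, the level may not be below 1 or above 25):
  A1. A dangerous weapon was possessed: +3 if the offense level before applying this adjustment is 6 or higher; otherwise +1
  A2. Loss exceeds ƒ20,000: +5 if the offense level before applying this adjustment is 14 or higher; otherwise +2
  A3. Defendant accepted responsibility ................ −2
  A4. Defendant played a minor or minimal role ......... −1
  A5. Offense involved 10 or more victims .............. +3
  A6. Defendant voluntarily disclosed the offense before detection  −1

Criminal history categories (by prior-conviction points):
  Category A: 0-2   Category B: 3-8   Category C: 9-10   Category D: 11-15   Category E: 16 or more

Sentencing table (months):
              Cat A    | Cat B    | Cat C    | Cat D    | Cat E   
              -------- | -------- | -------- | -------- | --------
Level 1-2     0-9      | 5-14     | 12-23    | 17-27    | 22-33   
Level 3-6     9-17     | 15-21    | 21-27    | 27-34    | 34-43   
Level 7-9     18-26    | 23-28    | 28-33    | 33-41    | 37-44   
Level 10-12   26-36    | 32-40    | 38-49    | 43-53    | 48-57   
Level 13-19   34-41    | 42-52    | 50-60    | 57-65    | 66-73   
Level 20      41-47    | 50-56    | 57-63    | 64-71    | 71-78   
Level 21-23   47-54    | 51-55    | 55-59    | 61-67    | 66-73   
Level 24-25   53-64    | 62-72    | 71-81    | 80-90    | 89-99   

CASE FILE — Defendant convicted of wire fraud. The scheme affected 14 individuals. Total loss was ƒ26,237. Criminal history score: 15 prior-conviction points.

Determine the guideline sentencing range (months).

Base offense level for wire fraud: 11.
A2 applies (level before this adjustment is 11 < 14, so +2): 11 + 2 = 13.
A3 does not apply.
A5 applies: 13 + 3 = 16.
A6 does not apply.
Final offense level: 16.
Criminal history: 15 prior points → Category D (11-15).
Level 16 falls in the 13-19 band.
Grid: Level 13-19 × Category D = 57-65 months.

57-65 months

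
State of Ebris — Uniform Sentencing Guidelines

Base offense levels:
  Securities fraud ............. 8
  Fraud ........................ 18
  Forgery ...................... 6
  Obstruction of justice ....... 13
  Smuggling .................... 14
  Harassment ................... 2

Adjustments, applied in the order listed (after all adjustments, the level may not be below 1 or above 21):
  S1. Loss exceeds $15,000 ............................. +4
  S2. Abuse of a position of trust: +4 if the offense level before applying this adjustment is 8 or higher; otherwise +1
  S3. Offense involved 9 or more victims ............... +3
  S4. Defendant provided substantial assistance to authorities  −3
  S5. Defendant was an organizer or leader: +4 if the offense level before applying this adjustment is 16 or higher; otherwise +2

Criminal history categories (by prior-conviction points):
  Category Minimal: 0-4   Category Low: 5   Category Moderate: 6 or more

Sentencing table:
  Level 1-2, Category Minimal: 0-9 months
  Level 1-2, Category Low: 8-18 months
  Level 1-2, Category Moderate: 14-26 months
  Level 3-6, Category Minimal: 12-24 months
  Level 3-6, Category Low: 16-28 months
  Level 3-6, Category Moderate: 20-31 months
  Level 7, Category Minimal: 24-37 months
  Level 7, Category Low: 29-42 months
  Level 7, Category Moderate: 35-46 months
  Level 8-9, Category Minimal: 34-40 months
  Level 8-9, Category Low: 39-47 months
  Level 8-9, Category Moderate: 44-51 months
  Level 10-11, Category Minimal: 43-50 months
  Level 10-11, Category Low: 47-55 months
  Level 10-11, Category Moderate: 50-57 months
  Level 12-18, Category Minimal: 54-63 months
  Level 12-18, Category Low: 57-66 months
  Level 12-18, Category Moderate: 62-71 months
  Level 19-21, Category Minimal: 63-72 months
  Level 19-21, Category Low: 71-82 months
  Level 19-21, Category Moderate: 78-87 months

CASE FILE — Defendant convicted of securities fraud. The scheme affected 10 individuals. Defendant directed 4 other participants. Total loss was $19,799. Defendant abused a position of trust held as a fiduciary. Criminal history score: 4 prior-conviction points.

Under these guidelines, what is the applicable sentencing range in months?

63-72 months

Base offense level for securities fraud: 8.
S1 applies: 8 + 4 = 12.
S2 applies (level before this adjustment is 12 ≥ 8, so +4): 12 + 4 = 16.
S3 applies: 16 + 3 = 19.
S5 applies (level before this adjustment is 19 ≥ 16, so +4): 19 + 4 = 23.
Level 23 exceeds the maximum of 21; capped at 21.
Final offense level: 21.
Criminal history: 4 prior points → Category Minimal (0-4).
Level 21 falls in the 19-21 band.
Grid: Level 19-21 × Category Minimal = 63-72 months.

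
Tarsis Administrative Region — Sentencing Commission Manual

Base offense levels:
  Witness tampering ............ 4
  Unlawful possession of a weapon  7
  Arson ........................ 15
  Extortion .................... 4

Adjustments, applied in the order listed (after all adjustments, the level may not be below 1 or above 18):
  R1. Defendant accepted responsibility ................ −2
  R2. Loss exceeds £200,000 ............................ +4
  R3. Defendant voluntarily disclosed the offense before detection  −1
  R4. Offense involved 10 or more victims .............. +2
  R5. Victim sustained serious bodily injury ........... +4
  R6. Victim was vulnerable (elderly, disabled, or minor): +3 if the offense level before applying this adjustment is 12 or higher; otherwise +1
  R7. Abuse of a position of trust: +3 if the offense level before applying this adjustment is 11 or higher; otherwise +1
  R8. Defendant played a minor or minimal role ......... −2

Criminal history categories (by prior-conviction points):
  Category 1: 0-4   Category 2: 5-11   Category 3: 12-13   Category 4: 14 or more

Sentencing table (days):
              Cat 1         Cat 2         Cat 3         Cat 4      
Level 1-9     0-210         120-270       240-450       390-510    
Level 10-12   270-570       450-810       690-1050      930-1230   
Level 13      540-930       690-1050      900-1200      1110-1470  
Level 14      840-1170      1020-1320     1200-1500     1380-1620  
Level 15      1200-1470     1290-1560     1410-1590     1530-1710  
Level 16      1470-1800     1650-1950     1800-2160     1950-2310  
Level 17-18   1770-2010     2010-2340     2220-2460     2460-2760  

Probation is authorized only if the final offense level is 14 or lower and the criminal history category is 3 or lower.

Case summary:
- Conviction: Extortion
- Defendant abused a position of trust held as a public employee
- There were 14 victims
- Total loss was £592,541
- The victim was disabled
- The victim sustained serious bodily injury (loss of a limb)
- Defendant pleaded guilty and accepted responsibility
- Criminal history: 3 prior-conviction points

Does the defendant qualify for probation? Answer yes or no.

Base offense level for extortion: 4.
R1 applies: 4 − 2 = 2.
R2 applies: 2 + 4 = 6.
R4 applies: 6 + 2 = 8.
R5 applies: 8 + 4 = 12.
R6 applies (level before this adjustment is 12 ≥ 12, so +3): 12 + 3 = 15.
R7 applies (level before this adjustment is 15 ≥ 11, so +3): 15 + 3 = 18.
R8 does not apply.
Final offense level: 18.
Criminal history: 3 prior points → Category 1 (0-4).
Level 18 falls in the 17-18 band.
Grid: Level 17-18 × Category 1 = 1770-2010 days.
Probation check: level 18 > 14 and category 1 ≤ 3 → not eligible.

No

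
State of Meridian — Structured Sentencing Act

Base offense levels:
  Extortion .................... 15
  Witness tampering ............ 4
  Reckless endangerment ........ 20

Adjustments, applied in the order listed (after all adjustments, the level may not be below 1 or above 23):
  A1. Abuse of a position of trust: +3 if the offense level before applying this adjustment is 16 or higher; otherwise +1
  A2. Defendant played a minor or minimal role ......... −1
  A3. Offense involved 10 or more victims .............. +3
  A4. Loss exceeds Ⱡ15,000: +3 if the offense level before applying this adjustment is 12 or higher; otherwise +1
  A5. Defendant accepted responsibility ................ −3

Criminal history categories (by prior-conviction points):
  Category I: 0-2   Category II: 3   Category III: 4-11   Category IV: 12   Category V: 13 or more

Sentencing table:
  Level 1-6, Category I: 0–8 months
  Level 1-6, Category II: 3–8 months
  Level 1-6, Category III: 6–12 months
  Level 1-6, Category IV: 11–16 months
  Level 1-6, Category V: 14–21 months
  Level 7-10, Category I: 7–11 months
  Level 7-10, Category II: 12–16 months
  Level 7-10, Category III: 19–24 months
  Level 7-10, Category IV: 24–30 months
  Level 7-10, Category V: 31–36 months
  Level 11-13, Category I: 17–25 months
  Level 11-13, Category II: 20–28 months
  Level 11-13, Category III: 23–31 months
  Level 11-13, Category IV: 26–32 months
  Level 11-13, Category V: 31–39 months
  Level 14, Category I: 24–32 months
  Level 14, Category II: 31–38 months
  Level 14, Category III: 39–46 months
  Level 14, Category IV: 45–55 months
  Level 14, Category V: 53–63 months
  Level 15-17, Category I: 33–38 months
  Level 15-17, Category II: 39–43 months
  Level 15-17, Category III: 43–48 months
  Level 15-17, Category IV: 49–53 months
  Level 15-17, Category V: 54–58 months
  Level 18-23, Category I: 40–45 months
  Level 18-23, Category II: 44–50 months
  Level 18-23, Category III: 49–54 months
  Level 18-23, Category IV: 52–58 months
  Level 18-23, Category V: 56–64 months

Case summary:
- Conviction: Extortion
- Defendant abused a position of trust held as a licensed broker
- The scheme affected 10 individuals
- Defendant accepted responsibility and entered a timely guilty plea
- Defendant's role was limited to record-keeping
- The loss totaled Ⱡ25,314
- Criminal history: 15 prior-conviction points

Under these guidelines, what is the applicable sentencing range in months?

56-64 months

Base offense level for extortion: 15.
A1 applies (level before this adjustment is 15 < 16, so +1): 15 + 1 = 16.
A2 applies: 16 − 1 = 15.
A3 applies: 15 + 3 = 18.
A4 applies (level before this adjustment is 18 ≥ 12, so +3): 18 + 3 = 21.
A5 applies: 21 − 3 = 18.
Final offense level: 18.
Criminal history: 15 prior points → Category V (13+).
Level 18 falls in the 18-23 band.
Grid: Level 18-23 × Category V = 56-64 months.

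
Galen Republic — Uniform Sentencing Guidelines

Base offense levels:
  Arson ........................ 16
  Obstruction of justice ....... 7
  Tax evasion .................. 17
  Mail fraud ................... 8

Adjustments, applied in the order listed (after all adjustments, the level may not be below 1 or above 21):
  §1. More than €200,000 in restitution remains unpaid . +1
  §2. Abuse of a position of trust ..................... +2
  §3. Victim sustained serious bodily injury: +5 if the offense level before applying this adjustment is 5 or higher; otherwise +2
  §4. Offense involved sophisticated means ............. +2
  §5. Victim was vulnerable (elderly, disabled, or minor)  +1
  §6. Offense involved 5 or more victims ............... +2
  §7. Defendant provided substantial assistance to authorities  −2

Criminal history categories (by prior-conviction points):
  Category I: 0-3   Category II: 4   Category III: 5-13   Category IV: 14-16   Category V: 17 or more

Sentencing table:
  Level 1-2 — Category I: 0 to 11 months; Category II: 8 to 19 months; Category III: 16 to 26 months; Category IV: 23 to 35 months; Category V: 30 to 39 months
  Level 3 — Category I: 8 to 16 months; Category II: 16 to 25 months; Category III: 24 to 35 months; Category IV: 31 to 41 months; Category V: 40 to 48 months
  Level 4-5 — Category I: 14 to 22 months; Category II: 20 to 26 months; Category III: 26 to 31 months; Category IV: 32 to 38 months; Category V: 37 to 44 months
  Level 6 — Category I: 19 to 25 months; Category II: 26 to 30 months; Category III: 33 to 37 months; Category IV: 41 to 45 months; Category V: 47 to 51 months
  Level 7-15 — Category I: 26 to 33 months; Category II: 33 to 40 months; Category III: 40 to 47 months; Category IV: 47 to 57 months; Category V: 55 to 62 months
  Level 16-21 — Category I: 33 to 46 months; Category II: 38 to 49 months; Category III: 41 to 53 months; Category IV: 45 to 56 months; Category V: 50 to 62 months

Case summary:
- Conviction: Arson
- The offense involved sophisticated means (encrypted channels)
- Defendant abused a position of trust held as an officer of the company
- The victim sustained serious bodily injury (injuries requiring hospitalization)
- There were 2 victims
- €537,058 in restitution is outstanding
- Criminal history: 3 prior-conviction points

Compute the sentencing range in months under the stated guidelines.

33-46 months

Base offense level for arson: 16.
§1 applies: 16 + 1 = 17.
§2 applies: 17 + 2 = 19.
§3 applies (level before this adjustment is 19 ≥ 5, so +5): 19 + 5 = 24.
§4 applies: 24 + 2 = 26.
§6 does not apply.
Level 26 exceeds the maximum of 21; capped at 21.
Final offense level: 21.
Criminal history: 3 prior points → Category I (0-3).
Level 21 falls in the 16-21 band.
Grid: Level 16-21 × Category I = 33-46 months.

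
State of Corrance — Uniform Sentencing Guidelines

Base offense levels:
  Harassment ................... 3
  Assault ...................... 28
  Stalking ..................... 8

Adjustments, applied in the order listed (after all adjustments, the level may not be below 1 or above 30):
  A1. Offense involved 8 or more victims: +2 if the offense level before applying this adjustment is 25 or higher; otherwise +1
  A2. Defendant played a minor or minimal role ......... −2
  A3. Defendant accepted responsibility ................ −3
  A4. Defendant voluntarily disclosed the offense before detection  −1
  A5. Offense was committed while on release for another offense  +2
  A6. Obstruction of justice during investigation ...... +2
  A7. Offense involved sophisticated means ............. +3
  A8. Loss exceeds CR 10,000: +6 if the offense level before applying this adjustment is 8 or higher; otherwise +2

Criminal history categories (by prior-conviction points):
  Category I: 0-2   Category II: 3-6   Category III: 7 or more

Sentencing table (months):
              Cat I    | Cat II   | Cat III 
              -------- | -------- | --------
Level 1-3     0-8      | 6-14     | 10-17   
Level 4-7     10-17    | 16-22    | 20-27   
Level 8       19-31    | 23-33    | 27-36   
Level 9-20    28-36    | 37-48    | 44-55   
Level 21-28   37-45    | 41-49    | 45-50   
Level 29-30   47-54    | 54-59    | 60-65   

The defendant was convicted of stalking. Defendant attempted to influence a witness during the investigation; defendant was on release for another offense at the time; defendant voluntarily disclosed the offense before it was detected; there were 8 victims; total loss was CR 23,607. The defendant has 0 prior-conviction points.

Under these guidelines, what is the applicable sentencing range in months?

Base offense level for stalking: 8.
A1 applies (level before this adjustment is 8 < 25, so +1): 8 + 1 = 9.
A3 does not apply.
A4 applies: 9 − 1 = 8.
A5 applies: 8 + 2 = 10.
A6 applies: 10 + 2 = 12.
A8 applies (level before this adjustment is 12 ≥ 8, so +6): 12 + 6 = 18.
Final offense level: 18.
Criminal history: 0 prior points → Category I (0-2).
Level 18 falls in the 9-20 band.
Grid: Level 9-20 × Category I = 28-36 months.

28-36 months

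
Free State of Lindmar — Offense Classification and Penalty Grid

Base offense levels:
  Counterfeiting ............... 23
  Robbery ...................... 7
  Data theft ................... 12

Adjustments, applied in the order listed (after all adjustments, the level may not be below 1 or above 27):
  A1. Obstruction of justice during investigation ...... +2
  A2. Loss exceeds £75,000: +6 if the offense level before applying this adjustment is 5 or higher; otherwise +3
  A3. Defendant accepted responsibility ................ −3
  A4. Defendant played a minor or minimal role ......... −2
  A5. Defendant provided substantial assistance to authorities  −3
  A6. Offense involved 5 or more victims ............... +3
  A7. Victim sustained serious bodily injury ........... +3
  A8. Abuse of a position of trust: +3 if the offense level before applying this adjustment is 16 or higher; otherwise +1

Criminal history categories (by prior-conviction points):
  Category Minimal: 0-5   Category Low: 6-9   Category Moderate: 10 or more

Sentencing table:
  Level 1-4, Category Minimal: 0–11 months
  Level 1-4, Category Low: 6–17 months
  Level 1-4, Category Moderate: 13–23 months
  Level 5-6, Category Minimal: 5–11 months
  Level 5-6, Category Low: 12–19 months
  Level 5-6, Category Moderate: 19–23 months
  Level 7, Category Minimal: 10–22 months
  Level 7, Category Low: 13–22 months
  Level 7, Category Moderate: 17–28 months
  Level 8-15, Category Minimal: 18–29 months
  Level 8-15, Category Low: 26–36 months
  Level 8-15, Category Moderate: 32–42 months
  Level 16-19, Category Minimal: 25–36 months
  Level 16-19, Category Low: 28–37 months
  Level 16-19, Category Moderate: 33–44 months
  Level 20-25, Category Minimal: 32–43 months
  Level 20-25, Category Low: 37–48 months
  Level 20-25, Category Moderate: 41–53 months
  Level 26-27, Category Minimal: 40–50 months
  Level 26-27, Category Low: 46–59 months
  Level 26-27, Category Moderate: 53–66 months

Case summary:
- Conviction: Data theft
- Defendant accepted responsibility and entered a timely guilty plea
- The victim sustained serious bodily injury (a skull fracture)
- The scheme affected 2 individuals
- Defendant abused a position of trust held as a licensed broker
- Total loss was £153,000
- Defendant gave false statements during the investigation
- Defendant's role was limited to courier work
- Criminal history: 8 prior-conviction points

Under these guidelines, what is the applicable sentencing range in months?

37-48 months

Base offense level for data theft: 12.
A1 applies: 12 + 2 = 14.
A2 applies (level before this adjustment is 14 ≥ 5, so +6): 14 + 6 = 20.
A3 applies: 20 − 3 = 17.
A4 applies: 17 − 2 = 15.
A6 does not apply.
A7 applies: 15 + 3 = 18.
A8 applies (level before this adjustment is 18 ≥ 16, so +3): 18 + 3 = 21.
Final offense level: 21.
Criminal history: 8 prior points → Category Low (6-9).
Level 21 falls in the 20-25 band.
Grid: Level 20-25 × Category Low = 37-48 months.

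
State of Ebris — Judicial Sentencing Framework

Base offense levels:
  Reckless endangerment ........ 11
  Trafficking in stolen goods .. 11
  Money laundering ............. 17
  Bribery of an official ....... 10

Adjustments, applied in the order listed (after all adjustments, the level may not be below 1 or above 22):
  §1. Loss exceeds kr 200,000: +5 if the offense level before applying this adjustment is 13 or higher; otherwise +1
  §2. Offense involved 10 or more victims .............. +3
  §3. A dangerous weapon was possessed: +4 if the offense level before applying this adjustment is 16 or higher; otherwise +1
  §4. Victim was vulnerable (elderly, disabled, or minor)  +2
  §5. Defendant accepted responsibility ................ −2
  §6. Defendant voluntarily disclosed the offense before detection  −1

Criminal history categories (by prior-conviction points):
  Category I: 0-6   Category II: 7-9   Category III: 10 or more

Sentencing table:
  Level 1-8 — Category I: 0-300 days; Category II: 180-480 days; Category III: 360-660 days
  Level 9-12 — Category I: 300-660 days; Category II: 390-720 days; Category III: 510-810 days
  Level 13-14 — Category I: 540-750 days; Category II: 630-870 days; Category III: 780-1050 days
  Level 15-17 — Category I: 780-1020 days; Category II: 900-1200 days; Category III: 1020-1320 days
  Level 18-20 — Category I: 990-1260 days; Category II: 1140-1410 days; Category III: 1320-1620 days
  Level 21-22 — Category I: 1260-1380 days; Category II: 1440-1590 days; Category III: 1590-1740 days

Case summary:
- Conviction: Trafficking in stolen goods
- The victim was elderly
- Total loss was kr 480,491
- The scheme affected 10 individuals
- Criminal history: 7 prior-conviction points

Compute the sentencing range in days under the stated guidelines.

Base offense level for trafficking in stolen goods: 11.
§1 applies (level before this adjustment is 11 < 13, so +1): 11 + 1 = 12.
§2 applies: 12 + 3 = 15.
§4 applies: 15 + 2 = 17.
§6 does not apply.
Final offense level: 17.
Criminal history: 7 prior points → Category II (7-9).
Level 17 falls in the 15-17 band.
Grid: Level 15-17 × Category II = 900-1200 days.

900-1200 days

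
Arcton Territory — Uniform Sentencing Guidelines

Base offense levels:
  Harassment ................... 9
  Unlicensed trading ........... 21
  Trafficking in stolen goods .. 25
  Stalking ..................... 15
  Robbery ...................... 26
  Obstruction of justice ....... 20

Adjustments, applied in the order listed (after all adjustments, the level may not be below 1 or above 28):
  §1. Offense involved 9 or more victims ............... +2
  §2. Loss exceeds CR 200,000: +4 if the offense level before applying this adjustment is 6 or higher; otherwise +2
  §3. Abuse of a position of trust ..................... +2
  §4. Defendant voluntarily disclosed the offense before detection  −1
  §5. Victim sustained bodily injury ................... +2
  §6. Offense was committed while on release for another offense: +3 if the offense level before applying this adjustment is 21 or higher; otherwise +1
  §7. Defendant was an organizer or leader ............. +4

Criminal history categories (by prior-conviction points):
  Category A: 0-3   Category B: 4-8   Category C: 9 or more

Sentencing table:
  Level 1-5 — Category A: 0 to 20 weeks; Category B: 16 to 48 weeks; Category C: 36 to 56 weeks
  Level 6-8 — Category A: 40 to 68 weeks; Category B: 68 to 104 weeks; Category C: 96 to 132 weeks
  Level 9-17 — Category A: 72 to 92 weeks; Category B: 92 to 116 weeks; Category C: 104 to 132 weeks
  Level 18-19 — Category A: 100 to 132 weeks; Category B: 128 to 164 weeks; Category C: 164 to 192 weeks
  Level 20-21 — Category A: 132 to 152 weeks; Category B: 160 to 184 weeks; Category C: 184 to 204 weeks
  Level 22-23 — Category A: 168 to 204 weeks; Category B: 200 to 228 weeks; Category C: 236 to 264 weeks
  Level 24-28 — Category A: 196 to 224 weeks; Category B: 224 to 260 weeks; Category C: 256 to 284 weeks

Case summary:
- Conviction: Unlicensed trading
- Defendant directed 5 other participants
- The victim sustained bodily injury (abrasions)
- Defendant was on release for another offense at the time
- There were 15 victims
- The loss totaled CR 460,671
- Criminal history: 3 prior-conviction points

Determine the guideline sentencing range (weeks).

Base offense level for unlicensed trading: 21.
§1 applies: 21 + 2 = 23.
§2 applies (level before this adjustment is 23 ≥ 6, so +4): 23 + 4 = 27.
§5 applies: 27 + 2 = 29.
§6 applies (level before this adjustment is 29 ≥ 21, so +3): 29 + 3 = 32.
§7 applies: 32 + 4 = 36.
Level 36 exceeds the maximum of 28; capped at 28.
Final offense level: 28.
Criminal history: 3 prior points → Category A (0-3).
Level 28 falls in the 24-28 band.
Grid: Level 24-28 × Category A = 196-224 weeks.

196-224 weeks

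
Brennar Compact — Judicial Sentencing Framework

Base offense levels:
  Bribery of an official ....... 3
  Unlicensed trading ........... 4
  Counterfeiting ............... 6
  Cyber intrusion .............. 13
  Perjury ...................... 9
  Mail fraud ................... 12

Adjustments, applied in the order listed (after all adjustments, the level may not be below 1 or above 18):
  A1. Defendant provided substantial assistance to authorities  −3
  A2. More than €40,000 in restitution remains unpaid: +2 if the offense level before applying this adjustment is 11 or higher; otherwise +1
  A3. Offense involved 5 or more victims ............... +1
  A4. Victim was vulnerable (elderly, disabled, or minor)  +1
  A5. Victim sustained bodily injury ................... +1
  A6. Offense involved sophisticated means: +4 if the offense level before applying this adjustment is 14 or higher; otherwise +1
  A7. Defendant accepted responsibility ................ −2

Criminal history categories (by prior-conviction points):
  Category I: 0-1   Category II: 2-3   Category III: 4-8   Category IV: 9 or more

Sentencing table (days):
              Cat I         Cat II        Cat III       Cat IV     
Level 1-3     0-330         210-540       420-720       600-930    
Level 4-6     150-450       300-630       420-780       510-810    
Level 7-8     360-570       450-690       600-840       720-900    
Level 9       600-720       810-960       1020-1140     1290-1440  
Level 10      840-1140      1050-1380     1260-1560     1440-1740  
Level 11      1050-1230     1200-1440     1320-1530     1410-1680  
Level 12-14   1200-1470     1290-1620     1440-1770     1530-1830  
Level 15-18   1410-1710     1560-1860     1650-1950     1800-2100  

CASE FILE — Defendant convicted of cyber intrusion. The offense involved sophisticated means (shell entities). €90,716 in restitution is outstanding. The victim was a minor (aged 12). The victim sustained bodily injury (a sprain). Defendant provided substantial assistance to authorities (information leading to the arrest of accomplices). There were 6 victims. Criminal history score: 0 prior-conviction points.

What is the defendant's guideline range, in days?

1410-1710 days

Base offense level for cyber intrusion: 13.
A1 applies: 13 − 3 = 10.
A2 applies (level before this adjustment is 10 < 11, so +1): 10 + 1 = 11.
A3 applies: 11 + 1 = 12.
A4 applies: 12 + 1 = 13.
A5 applies: 13 + 1 = 14.
A6 applies (level before this adjustment is 14 ≥ 14, so +4): 14 + 4 = 18.
A7 does not apply.
Final offense level: 18.
Criminal history: 0 prior points → Category I (0-1).
Level 18 falls in the 15-18 band.
Grid: Level 15-18 × Category I = 1410-1710 days.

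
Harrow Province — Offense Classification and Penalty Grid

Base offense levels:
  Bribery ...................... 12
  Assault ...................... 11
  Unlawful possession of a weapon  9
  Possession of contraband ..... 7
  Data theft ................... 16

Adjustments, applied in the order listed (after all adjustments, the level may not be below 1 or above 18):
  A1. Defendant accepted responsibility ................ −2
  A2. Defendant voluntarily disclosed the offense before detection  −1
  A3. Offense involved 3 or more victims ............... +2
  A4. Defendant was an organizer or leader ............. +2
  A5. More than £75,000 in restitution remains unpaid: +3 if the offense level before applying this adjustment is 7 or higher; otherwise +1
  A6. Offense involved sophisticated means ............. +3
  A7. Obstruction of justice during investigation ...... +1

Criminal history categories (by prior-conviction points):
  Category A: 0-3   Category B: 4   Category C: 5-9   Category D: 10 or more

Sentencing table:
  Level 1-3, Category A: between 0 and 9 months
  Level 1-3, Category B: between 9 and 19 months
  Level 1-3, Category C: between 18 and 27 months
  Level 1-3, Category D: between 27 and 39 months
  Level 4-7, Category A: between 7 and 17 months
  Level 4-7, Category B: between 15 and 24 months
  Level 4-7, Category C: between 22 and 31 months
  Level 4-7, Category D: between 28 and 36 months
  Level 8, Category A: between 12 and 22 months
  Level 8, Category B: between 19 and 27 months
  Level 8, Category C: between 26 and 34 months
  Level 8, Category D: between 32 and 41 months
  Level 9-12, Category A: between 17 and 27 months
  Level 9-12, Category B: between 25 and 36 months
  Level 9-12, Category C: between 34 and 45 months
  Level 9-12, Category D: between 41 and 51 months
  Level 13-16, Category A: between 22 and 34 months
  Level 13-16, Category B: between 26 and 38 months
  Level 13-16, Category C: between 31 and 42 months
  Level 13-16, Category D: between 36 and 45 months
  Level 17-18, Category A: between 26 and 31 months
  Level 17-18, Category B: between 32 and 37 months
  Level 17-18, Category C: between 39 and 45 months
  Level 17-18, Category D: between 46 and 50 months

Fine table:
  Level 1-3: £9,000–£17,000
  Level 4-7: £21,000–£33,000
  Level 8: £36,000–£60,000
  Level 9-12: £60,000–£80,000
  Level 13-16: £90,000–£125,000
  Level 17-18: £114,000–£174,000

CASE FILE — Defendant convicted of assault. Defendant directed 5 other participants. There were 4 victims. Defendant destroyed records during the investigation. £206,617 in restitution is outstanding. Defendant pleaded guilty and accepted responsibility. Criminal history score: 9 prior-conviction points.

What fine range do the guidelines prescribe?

£114,000–£174,000

Base offense level for assault: 11.
A1 applies: 11 − 2 = 9.
A2 does not apply.
A3 applies: 9 + 2 = 11.
A4 applies: 11 + 2 = 13.
A5 applies (level before this adjustment is 13 ≥ 7, so +3): 13 + 3 = 16.
A7 applies: 16 + 1 = 17.
Final offense level: 17.
Level 17 falls in the 17-18 band.
Fine table: Level 17-18 → £114,000–£174,000.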